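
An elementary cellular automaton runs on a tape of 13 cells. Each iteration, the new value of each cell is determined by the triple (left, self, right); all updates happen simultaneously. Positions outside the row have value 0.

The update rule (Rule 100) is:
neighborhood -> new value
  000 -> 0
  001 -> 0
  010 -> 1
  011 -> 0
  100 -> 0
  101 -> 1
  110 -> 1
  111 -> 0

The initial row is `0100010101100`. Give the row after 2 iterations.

0100000011100

iteration 1: 0100011110100
iteration 2: 0100000011100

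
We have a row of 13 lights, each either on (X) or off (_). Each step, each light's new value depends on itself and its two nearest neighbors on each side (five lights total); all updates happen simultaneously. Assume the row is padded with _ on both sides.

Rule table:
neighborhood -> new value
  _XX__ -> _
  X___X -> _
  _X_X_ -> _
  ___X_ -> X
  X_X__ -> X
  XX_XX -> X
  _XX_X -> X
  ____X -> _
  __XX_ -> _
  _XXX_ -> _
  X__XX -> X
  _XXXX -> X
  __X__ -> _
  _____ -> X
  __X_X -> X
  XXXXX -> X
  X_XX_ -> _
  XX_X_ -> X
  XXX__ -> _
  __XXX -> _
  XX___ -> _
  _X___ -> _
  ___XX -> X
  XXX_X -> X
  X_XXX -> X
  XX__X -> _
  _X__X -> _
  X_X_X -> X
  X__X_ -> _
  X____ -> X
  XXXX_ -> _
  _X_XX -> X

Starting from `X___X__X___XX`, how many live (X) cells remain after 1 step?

step 1: ___X______X__
count of X: 2

2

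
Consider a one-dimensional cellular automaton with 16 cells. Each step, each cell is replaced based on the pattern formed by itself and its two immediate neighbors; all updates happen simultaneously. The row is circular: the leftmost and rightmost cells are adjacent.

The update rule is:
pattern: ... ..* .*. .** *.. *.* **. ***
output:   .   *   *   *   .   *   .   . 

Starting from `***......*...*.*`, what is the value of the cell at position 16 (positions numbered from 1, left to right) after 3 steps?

........**..****
.......**..**...
......**..**....
position 16 holds .

.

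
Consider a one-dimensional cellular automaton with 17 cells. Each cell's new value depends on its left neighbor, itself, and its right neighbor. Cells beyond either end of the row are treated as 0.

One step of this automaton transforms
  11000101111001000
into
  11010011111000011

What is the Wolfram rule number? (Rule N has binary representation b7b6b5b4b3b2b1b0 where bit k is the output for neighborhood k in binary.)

233

position 8: 111 → 1  (bit 7 = 1)
position 1: 110 → 1  (bit 6 = 1)
position 6: 101 → 1  (bit 5 = 1)
position 2: 100 → 0  (bit 4 = 0)
position 0: 011 → 1  (bit 3 = 1)
position 5: 010 → 0  (bit 2 = 0)
position 4: 001 → 0  (bit 1 = 0)
position 3: 000 → 1  (bit 0 = 1)
bits b7..b0 = 11101001 = 233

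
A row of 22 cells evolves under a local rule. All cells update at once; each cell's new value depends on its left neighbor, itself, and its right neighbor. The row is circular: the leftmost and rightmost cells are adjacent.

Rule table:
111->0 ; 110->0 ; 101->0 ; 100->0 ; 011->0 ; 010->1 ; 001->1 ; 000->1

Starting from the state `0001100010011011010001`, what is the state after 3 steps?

1111000111100000000111

step 1: 0110001110100000010111
step 2: 0000110000101111110000
step 3: 1111000111100000000111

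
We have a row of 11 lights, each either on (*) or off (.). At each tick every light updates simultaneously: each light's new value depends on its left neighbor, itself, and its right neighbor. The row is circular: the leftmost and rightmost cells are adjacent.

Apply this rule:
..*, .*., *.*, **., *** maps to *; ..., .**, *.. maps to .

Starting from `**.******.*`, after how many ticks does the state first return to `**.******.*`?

tick 1: ***.******.
tick 2: .***.******
tick 3: *.***.*****
tick 4: **.***.****
tick 5: ***.***.***
tick 6: ****.***.**
tick 7: *****.***.*
tick 8: ******.***.
tick 9: .******.***
tick 10: *.******.**
tick 11: **.******.*

11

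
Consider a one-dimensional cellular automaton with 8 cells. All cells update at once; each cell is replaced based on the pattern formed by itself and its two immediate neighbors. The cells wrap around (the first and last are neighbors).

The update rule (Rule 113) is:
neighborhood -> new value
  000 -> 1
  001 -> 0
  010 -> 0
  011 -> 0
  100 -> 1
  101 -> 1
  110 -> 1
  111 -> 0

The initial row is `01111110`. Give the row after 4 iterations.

11100111

iteration 1: 00000011
iteration 2: 11111001
iteration 3: 00001100
iteration 4: 11100111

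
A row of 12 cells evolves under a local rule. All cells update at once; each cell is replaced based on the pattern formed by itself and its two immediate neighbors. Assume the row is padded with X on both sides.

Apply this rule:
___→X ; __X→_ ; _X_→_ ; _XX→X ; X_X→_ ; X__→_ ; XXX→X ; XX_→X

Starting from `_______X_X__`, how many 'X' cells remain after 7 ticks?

_XXXXX______
_XXXXX_XXXX_
_XXXXX_XXXX_  (fixed point — unchanged through tick 7)
count of X: 9

9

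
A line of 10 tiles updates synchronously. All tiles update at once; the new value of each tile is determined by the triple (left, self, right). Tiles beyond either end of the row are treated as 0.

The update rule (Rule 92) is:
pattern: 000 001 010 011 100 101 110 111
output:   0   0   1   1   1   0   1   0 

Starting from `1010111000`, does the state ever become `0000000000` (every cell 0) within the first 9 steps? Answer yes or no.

step 1: 1010101100
step 2: 1010101110
step 3: 1010101011
step 4: 1010101011  (fixed point — unchanged through step 9)
step 9 is 1010101011, still not uniform 0

no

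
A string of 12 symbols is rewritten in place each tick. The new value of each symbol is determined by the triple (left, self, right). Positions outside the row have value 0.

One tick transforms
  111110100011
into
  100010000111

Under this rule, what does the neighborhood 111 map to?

At position 1 the neighborhood is 111; the next row has 0 there.

0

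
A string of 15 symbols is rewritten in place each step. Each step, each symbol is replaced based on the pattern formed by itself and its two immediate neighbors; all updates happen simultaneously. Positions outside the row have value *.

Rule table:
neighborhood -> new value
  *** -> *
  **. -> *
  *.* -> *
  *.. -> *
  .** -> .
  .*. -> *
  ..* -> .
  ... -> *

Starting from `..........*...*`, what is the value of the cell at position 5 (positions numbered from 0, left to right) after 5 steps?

*

*********.***..
**********.***.
***********.***
************.**
*************.*
position 5 holds *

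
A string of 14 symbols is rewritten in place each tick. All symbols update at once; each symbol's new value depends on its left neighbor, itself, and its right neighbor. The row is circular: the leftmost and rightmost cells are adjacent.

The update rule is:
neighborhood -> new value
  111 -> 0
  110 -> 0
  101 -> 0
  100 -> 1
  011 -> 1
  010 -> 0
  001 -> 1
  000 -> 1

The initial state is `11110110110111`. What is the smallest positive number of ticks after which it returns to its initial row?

28

tick 1: 00000100100100
tick 2: 11111011011011
tick 3: 00000010010010
tick 4: 11111101101101
tick 5: 00000001001001
tick 6: 11111110110110
tick 7: 10000000100100
tick 8: 01111111011011
tick 9: 01000000010010
tick 10: 10111111101101
tick 11: 00100000001001
tick 12: 11011111110110
tick 13: 10010000000100
tick 14: 01101111111011
tick 15: 01001000000010
tick 16: 10110111111101
tick 17: 00100100000001
tick 18: 11011011111110
tick 19: 10010010000000
tick 20: 01101101111111
tick 21: 01001001000000
tick 22: 10110110111111
tick 23: 00100100100000
tick 24: 11011011011111
tick 25: 00010010010000
tick 26: 11101101101111
tick 27: 00001001001000
tick 28: 11110110110111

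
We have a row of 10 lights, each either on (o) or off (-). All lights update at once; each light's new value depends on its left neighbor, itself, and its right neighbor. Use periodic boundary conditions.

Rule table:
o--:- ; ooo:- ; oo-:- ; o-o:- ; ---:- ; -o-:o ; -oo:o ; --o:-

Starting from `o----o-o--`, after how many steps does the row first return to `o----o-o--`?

1

o----o-o--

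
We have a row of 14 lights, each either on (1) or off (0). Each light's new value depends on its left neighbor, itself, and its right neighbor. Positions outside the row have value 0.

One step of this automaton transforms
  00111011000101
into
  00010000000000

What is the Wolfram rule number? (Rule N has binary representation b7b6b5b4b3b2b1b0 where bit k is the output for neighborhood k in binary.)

position 3: 111 → 1  (bit 7 = 1)
position 4: 110 → 0  (bit 6 = 0)
position 5: 101 → 0  (bit 5 = 0)
position 8: 100 → 0  (bit 4 = 0)
position 2: 011 → 0  (bit 3 = 0)
position 11: 010 → 0  (bit 2 = 0)
position 1: 001 → 0  (bit 1 = 0)
position 0: 000 → 0  (bit 0 = 0)
bits b7..b0 = 10000000 = 128

128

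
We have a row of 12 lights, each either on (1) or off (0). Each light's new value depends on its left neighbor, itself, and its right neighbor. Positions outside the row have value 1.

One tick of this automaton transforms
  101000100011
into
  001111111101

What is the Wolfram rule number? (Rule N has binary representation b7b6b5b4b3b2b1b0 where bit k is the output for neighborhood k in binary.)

position 11: 111 → 1  (bit 7 = 1)
position 0: 110 → 0  (bit 6 = 0)
position 1: 101 → 0  (bit 5 = 0)
position 3: 100 → 1  (bit 4 = 1)
position 10: 011 → 0  (bit 3 = 0)
position 2: 010 → 1  (bit 2 = 1)
position 5: 001 → 1  (bit 1 = 1)
position 4: 000 → 1  (bit 0 = 1)
bits b7..b0 = 10010111 = 151

151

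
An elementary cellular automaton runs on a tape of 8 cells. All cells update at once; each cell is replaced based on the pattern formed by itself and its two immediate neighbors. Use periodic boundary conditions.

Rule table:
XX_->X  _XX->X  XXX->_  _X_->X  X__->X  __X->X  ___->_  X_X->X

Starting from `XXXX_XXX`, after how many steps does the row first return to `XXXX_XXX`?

step 1: ___XXX__
step 2: __XX_XX_
step 3: _XXXXXXX
step 4: XX_____X
step 5: _XX___XX
step 6: XXXX_XXX

6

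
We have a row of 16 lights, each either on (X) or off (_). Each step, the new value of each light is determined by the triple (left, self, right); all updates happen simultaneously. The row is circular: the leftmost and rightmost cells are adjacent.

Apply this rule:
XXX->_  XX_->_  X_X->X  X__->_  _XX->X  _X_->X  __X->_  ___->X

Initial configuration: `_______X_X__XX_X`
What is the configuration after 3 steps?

_XXXXX_XXX__X_XX
XX____XX____XXX_
X__XX_X__XX_X__X

X__XX_X__XX_X__X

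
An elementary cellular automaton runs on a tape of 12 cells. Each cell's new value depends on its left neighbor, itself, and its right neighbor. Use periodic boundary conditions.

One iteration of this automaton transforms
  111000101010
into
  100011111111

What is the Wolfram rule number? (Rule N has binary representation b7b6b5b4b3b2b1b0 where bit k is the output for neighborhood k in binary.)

position 1: 111 → 0  (bit 7 = 0)
position 2: 110 → 0  (bit 6 = 0)
position 7: 101 → 1  (bit 5 = 1)
position 3: 100 → 0  (bit 4 = 0)
position 0: 011 → 1  (bit 3 = 1)
position 6: 010 → 1  (bit 2 = 1)
position 5: 001 → 1  (bit 1 = 1)
position 4: 000 → 1  (bit 0 = 1)
bits b7..b0 = 00101111 = 47

47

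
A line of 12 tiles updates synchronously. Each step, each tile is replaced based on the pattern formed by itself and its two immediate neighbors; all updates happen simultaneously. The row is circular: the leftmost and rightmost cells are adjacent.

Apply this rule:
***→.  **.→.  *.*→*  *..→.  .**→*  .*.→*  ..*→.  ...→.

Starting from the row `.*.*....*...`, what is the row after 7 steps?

.*......*...

step 1: .***....*...
step 2: .*......*...
step 3: .*......*...  (fixed point — unchanged through step 7)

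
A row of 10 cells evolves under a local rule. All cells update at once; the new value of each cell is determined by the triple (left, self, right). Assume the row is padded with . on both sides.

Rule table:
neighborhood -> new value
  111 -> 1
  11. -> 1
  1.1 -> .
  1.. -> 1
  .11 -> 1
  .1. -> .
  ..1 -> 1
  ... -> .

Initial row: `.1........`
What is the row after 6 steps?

.......1..

step 1: 1.1.......
step 2: ...1......
step 3: ..1.1.....
step 4: .1...1....
step 5: 1.1.1.1...
step 6: .......1..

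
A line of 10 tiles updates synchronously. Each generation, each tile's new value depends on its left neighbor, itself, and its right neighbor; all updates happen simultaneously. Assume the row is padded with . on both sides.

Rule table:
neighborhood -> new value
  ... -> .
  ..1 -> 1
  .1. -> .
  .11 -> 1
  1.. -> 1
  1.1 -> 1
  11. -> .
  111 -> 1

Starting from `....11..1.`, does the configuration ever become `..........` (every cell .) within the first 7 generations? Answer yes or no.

...11.11.1
..11.11.1.
.11.11.1.1
11.11.1.1.
1.11.1.1.1
.11.1.1.1.
11.1.1.1.1
generation 7 is 11.1.1.1.1, still not uniform .

no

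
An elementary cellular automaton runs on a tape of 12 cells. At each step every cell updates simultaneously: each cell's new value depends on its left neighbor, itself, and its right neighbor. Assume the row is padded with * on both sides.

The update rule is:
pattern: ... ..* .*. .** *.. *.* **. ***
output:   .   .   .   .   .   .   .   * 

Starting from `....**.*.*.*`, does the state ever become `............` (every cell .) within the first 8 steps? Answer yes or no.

yes

............
all cells are . at step 1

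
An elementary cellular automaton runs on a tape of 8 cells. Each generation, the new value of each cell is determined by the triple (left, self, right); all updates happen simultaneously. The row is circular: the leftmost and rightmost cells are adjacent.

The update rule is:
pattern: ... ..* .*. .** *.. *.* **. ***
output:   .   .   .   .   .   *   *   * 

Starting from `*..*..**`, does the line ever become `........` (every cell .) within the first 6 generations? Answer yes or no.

yes

*......*
*.......
........
all cells are . at generation 3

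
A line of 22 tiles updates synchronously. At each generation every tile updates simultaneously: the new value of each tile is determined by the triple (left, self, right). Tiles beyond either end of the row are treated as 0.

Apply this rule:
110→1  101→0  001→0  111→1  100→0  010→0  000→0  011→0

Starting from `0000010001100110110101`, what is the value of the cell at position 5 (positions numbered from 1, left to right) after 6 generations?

0000000000100010010000
0000000000000000000000
0000000000000000000000  (fixed point — unchanged through generation 6)
position 5 holds 0

0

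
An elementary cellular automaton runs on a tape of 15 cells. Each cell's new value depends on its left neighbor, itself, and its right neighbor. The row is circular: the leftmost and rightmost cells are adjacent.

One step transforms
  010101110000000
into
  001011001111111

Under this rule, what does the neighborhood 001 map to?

0

At position 0 the neighborhood is 001; the next row has 0 there.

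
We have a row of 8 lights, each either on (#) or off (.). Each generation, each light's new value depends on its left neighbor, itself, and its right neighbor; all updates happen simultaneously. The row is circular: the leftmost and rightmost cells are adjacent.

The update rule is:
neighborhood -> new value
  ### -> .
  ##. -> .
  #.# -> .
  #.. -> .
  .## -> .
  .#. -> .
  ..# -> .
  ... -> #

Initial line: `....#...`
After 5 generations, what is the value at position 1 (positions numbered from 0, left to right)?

#

generation 1: ###...##
generation 2: ....#...  (repeats generation 0; period 2)
generation 5: ###...##
position 1 holds #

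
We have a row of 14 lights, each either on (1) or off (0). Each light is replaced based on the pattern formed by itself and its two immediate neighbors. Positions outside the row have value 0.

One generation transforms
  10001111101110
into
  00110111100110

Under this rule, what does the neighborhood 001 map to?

At position 3 the neighborhood is 001; the next row has 1 there.

1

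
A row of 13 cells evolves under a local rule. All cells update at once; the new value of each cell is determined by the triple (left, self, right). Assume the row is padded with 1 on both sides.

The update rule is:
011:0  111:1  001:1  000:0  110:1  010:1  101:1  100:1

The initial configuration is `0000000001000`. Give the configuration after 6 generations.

1000000011101
1100000101110
1110001110111
1111010111011
1111111011101
1111111101110

1111111101110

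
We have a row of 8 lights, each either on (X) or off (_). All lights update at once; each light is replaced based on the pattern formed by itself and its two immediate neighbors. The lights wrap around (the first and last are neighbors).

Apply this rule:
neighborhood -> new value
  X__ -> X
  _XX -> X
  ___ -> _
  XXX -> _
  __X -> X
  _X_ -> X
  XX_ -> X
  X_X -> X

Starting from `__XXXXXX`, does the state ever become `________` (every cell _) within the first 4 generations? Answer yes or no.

yes

XXX____X
__XX__XX
XXXXXXXX
________
all cells are _ at generation 4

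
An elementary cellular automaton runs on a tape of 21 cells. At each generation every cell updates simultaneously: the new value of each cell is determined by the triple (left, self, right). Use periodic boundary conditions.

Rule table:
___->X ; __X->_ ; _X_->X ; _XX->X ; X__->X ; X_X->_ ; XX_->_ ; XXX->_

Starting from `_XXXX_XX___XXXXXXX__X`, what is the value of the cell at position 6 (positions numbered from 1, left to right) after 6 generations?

_

_X____X_XX_X______X_X
_XXXX_X_X__XXXXXX_X_X
_X____X_XX_X______X_X  (repeats generation 1; period 2)
generation 6: _XXXX_X_X__XXXXXX_X_X
position 6 holds _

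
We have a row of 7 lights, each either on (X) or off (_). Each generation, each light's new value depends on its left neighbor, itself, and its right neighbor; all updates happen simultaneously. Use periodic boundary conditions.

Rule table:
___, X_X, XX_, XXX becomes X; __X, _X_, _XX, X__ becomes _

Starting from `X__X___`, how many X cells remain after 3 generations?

_____X_
XXXX___
_XXX_X_
count of X: 4

4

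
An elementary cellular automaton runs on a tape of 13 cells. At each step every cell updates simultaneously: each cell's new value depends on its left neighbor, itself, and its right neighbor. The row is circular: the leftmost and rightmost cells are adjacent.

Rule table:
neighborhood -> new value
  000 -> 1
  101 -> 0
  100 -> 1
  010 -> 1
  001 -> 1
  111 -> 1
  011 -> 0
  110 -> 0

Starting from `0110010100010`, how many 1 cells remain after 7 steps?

3

step 1: 1001110111111
step 2: 0110100011111
step 3: 0000111101110
step 4: 1111011000101
step 5: 1110000111100
step 6: 0101111011011
step 7: 0100110000000
count of 1: 3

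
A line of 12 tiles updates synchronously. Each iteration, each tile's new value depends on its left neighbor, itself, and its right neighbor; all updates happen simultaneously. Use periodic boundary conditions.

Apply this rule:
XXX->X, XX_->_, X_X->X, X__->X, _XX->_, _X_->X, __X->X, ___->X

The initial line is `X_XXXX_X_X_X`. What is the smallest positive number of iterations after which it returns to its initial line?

36

_X_XX_XXXXX_
XXX__X_XXX_X
XX_XXXX_X_X_
__X_XX_XXXXX
XXXX__X_XXX_
_XX_XXXX_X_X
X__X_XX_XXXX
_XXXX__X_XXX
X_XX_XXXX_X_
XX__X_XX_XXX
X_XXXX__X_XX
_X_XX_XXXX_X
XXX__X_XX_XX
XX_XXXX__X_X
X_X_XX_XXXX_
XXXX__X_XX_X
XXX_XXXX__X_
_X_X_XX_XXXX
XXXXX__X_XX_
_XXX_XXXX__X
X_X_X_XX_XXX
_XXXXX__X_XX
X_XXX_XXXX__
XX_X_X_XX_XX
X_XXXXX__X_X
_X_XXX_XXXX_
XXX_X_X_XX_X
XX_XXXXX__X_
__X_XXX_XXXX
XXXX_X_X_XX_
_XX_XXXXX__X
X__X_XXX_XXX
_XXXX_X_X_XX
X_XX_XXXXX__
XX__X_XXX_XX
X_XXXX_X_X_X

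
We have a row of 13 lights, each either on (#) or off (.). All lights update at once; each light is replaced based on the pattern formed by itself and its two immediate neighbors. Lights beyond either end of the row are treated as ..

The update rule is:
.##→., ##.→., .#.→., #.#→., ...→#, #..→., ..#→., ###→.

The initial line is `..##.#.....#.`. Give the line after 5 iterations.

#......###...

iteration 1: #......###...
iteration 2: ..####.....##
iteration 3: #......###...  (repeats iteration 1; period 2)
iteration 5: #......###...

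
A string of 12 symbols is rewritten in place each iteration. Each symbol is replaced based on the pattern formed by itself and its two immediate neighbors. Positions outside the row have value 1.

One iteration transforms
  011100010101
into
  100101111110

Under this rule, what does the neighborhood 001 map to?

1

At position 6 the neighborhood is 001; the next row has 1 there.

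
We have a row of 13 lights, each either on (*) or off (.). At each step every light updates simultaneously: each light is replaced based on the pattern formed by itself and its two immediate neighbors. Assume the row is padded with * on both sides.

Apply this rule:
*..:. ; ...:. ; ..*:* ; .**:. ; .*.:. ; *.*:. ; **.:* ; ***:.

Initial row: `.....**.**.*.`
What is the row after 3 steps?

step 1: ....*.*..*...
step 2: ...*....*...*
step 3: ..*....*...*.

..*....*...*.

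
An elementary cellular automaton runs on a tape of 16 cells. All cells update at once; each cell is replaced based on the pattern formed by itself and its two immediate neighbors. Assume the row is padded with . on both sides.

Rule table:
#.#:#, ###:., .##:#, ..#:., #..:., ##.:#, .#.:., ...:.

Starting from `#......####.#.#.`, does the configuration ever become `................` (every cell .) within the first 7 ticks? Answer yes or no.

yes

.......#..##.#..
..........###...
..........#.#...
...........#....
................
all cells are . at tick 5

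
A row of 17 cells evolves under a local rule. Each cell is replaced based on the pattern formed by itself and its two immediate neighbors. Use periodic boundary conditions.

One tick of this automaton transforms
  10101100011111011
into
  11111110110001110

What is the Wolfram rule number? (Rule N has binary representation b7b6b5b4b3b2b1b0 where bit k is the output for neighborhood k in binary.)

position 10: 111 → 0  (bit 7 = 0)
position 0: 110 → 1  (bit 6 = 1)
position 1: 101 → 1  (bit 5 = 1)
position 6: 100 → 1  (bit 4 = 1)
position 4: 011 → 1  (bit 3 = 1)
position 2: 010 → 1  (bit 2 = 1)
position 8: 001 → 1  (bit 1 = 1)
position 7: 000 → 0  (bit 0 = 0)
bits b7..b0 = 01111110 = 126

126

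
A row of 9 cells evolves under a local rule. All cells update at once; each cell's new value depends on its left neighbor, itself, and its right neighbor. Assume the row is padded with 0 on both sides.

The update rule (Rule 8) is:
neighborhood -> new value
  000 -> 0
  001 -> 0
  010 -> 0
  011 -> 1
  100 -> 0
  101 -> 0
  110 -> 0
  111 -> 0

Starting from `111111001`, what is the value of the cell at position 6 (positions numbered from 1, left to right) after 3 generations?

0

100000000
000000000
000000000
position 6 holds 0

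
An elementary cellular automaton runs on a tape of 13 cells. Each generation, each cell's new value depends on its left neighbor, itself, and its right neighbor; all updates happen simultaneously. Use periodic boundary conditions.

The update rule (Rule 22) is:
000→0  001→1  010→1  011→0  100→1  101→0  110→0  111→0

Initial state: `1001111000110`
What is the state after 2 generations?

0001001101101

1110000101000
0001001101101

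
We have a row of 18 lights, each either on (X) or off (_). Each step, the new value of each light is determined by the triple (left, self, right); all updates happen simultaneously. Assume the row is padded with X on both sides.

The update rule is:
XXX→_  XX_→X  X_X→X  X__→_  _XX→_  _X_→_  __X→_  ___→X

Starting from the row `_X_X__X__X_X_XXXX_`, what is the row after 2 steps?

step 1: X_X_______X_X___XX
step 2: XX__XXXXX__X__X___

XX__XXXXX__X__X___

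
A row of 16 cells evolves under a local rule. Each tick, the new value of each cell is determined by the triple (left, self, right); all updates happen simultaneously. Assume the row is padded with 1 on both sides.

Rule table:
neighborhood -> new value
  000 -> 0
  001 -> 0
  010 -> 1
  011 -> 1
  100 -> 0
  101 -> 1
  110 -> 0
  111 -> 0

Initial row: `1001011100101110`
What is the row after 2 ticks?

0001110000111001
0001000000100001

0001000000100001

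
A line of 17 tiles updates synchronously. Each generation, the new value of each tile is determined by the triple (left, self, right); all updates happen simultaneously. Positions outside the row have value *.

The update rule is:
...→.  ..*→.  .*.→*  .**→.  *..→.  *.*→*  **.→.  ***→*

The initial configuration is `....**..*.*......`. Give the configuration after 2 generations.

........***......
.........*.......

.........*.......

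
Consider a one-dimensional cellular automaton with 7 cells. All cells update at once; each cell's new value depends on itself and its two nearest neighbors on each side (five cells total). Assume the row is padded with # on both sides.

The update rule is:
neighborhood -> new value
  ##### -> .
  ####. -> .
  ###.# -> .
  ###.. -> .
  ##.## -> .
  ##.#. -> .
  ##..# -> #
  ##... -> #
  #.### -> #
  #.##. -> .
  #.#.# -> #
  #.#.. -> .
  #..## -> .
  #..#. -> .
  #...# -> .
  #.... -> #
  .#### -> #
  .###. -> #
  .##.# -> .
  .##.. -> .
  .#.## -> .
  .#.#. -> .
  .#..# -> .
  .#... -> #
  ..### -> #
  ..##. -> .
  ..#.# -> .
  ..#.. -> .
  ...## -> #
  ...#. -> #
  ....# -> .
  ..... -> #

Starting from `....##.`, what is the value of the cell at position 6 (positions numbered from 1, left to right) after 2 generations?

##.#...
....#.#
position 6 holds .

.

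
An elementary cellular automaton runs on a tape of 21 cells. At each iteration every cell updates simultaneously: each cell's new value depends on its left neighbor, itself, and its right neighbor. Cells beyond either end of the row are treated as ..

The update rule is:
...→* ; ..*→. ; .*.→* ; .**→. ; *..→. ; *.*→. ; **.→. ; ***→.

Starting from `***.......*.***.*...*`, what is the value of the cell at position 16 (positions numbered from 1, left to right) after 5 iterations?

....*****.*.....*.*.*
***.......*.***.*.*.*
....*****.*.....*.*.*  (repeats iteration 1; period 2)
iteration 5: ....*****.*.....*.*.*
position 16 holds .

.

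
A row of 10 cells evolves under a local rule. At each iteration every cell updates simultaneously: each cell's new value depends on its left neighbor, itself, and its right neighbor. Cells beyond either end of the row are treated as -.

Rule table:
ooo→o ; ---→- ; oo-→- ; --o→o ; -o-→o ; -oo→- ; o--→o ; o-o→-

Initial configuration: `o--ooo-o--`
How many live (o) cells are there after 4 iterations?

ooo-o--oo-
-o--ooo--o
oooo-o-ooo
-oo--o--o-
count of o: 4

4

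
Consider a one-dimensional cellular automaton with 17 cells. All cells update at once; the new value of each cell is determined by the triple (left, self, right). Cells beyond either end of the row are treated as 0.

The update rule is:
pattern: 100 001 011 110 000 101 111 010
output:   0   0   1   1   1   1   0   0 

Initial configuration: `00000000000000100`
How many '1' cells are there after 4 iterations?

3

11111111111110001
10000000000010100
00111111111001001
10100000001000000
count of 1: 3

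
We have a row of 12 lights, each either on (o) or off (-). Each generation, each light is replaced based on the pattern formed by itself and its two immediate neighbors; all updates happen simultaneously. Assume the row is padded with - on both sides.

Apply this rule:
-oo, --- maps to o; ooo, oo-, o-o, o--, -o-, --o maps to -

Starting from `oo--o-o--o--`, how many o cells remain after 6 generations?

o----------o
--oooooooo--
o-o--------o
----oooooo--
ooo-o------o
o-----oooo--
count of o: 5

5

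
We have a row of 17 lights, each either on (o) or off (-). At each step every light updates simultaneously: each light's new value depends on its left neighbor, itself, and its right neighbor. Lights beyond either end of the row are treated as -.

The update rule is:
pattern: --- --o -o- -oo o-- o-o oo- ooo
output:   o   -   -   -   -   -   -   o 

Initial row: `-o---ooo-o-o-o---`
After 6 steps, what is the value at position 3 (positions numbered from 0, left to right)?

o

---o--o--------oo
oo------oooooo---
---oooo--oooo--oo
oo--oo----oo-----
-------oo----oooo
oooooo----oo--oo-
position 3 holds o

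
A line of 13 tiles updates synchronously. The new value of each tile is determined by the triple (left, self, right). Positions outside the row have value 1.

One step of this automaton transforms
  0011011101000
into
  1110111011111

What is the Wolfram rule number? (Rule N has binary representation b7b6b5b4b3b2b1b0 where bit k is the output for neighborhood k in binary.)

position 6: 111 → 1  (bit 7 = 1)
position 3: 110 → 0  (bit 6 = 0)
position 4: 101 → 1  (bit 5 = 1)
position 0: 100 → 1  (bit 4 = 1)
position 2: 011 → 1  (bit 3 = 1)
position 9: 010 → 1  (bit 2 = 1)
position 1: 001 → 1  (bit 1 = 1)
position 11: 000 → 1  (bit 0 = 1)
bits b7..b0 = 10111111 = 191

191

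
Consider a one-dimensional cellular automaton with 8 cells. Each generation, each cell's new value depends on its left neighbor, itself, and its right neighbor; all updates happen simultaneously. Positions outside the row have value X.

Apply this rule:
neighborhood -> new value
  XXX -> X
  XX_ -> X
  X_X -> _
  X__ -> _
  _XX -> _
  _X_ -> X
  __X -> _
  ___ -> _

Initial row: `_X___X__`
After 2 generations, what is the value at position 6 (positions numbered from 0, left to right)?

_

_X___X__  (fixed point — unchanged through generation 2)
position 6 holds _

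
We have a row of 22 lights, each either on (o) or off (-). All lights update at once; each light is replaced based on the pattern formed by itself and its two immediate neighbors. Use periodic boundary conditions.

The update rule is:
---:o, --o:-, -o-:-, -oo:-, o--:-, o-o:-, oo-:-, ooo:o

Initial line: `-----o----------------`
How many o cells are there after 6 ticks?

oooo---ooooooooooooooo
ooo--o--oooooooooooooo
oo-------ooooooooooooo
o--ooooo--oooooooooooo
----ooo----ooooooooooo
-oo--o--oo--ooooooooo-
count of o: 14

14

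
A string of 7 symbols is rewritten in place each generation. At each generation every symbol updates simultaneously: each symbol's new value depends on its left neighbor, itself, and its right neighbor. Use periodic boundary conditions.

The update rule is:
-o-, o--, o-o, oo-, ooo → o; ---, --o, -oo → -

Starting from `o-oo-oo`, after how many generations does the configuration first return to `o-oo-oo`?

7

oo-oo-o
ooo-oo-
-ooo-oo
o-ooo-o
oo-ooo-
-oo-ooo
o-oo-oo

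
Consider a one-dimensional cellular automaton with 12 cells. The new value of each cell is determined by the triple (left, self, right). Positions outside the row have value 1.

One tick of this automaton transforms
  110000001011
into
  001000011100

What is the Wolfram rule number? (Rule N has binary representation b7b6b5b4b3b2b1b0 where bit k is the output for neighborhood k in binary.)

position 0: 111 → 0  (bit 7 = 0)
position 1: 110 → 0  (bit 6 = 0)
position 9: 101 → 1  (bit 5 = 1)
position 2: 100 → 1  (bit 4 = 1)
position 10: 011 → 0  (bit 3 = 0)
position 8: 010 → 1  (bit 2 = 1)
position 7: 001 → 1  (bit 1 = 1)
position 3: 000 → 0  (bit 0 = 0)
bits b7..b0 = 00110110 = 54

54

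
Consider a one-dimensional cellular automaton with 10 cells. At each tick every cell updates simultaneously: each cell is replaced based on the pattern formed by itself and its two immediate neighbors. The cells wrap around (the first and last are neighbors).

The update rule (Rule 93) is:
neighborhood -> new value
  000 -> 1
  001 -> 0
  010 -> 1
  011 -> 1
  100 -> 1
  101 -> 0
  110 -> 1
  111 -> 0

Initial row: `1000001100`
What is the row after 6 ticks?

1111101110
1000101010
1110101010
1010101010
1010101010  (fixed point — unchanged through tick 6)

1010101010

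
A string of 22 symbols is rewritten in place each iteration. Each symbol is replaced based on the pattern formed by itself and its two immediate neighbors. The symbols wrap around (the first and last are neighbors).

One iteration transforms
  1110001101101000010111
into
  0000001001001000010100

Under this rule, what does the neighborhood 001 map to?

At position 5 the neighborhood is 001; the next row has 0 there.

0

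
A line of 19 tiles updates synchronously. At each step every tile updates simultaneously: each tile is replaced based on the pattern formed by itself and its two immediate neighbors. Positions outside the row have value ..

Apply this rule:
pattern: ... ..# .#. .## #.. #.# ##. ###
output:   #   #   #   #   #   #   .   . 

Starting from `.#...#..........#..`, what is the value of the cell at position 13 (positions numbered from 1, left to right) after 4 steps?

.

###################
#..................
###################  (repeats step 1; period 2)
step 4: #..................
position 13 holds .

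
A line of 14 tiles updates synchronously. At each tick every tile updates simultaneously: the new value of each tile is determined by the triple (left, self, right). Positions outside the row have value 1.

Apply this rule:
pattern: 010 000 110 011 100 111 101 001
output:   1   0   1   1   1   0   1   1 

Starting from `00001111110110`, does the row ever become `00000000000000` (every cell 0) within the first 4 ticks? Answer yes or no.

tick 1: 10011000011111
tick 2: 11111100110000
tick 3: 00000111111001
tick 4: 10001100001111
tick 4 is 10001100001111, still not uniform 0

no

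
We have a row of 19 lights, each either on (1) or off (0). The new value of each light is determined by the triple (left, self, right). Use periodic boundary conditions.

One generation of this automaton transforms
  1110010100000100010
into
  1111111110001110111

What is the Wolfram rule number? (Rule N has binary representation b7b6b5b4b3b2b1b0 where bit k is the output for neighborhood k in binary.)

254

position 1: 111 → 1  (bit 7 = 1)
position 2: 110 → 1  (bit 6 = 1)
position 6: 101 → 1  (bit 5 = 1)
position 3: 100 → 1  (bit 4 = 1)
position 0: 011 → 1  (bit 3 = 1)
position 5: 010 → 1  (bit 2 = 1)
position 4: 001 → 1  (bit 1 = 1)
position 9: 000 → 0  (bit 0 = 0)
bits b7..b0 = 11111110 = 254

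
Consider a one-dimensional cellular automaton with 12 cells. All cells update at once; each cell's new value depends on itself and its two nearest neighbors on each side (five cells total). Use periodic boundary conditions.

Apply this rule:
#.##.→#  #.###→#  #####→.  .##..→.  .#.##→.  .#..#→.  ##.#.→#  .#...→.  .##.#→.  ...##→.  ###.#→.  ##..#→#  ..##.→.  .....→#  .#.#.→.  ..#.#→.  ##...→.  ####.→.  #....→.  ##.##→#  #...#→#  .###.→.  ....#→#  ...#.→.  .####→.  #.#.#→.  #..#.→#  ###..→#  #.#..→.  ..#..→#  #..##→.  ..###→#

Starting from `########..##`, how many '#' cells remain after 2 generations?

generation 1: .......##.#.
generation 2: .#####...#..
count of #: 6

6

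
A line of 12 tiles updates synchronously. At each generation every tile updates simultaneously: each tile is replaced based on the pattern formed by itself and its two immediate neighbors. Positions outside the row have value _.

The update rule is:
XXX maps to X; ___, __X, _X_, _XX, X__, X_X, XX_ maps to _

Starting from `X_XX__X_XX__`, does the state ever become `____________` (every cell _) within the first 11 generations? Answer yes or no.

yes

____________
all cells are _ at generation 1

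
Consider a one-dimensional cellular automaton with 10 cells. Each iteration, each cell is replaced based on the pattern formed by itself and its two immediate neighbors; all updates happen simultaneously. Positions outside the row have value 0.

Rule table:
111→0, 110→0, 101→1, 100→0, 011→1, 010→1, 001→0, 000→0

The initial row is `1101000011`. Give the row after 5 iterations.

1000000010

iteration 1: 1011000010
iteration 2: 1110000010
iteration 3: 1000000010
iteration 4: 1000000010  (fixed point — unchanged through iteration 5)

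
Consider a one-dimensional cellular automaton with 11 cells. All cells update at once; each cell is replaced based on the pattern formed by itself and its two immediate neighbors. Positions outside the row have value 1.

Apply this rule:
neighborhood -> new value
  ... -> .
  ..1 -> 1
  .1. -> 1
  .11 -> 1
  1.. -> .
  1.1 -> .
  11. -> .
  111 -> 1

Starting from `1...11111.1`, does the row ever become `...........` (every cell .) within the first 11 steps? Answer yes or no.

...11111..1
..11111..11
.11111..111
.1111..1111
.111..11111
.11..111111
.1..1111111
.1.11111111
.1.11111111  (fixed point — unchanged through step 11)
step 11 is .1.11111111, still not uniform .

no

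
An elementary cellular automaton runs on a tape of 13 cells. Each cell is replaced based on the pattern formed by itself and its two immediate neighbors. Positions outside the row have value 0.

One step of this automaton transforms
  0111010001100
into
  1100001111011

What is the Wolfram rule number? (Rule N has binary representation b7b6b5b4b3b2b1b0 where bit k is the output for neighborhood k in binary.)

position 2: 111 → 0  (bit 7 = 0)
position 3: 110 → 0  (bit 6 = 0)
position 4: 101 → 0  (bit 5 = 0)
position 6: 100 → 1  (bit 4 = 1)
position 1: 011 → 1  (bit 3 = 1)
position 5: 010 → 0  (bit 2 = 0)
position 0: 001 → 1  (bit 1 = 1)
position 7: 000 → 1  (bit 0 = 1)
bits b7..b0 = 00011011 = 27

27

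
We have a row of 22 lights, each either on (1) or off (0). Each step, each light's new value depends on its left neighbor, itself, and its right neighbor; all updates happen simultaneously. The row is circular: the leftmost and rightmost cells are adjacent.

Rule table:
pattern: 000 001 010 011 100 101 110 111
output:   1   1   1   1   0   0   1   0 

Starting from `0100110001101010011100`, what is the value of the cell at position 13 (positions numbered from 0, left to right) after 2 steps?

1101110111101010110101
0101010100101010110101
position 13 holds 0

0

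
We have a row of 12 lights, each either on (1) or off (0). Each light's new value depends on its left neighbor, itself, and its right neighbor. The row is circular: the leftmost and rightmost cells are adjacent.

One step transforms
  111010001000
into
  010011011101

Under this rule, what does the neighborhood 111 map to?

1

At position 1 the neighborhood is 111; the next row has 1 there.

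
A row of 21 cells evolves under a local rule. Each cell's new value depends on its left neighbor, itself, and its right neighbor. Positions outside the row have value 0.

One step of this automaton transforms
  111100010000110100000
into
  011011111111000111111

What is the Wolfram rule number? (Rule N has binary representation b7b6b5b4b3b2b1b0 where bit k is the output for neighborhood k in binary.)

position 1: 111 → 1  (bit 7 = 1)
position 3: 110 → 0  (bit 6 = 0)
position 14: 101 → 0  (bit 5 = 0)
position 4: 100 → 1  (bit 4 = 1)
position 0: 011 → 0  (bit 3 = 0)
position 7: 010 → 1  (bit 2 = 1)
position 6: 001 → 1  (bit 1 = 1)
position 5: 000 → 1  (bit 0 = 1)
bits b7..b0 = 10010111 = 151

151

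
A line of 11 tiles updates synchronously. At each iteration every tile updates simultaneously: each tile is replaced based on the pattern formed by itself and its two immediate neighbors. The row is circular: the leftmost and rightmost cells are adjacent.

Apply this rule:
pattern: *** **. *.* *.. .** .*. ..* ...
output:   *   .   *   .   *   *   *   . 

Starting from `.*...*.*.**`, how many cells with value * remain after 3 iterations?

**..******.
*..******.*
..******.**
count of *: 8

8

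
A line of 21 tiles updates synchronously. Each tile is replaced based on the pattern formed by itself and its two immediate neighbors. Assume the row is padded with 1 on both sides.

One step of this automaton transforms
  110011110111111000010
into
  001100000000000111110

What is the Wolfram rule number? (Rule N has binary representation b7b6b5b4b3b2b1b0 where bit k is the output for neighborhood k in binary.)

position 0: 111 → 0  (bit 7 = 0)
position 1: 110 → 0  (bit 6 = 0)
position 8: 101 → 0  (bit 5 = 0)
position 2: 100 → 1  (bit 4 = 1)
position 4: 011 → 0  (bit 3 = 0)
position 19: 010 → 1  (bit 2 = 1)
position 3: 001 → 1  (bit 1 = 1)
position 16: 000 → 1  (bit 0 = 1)
bits b7..b0 = 00010111 = 23

23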